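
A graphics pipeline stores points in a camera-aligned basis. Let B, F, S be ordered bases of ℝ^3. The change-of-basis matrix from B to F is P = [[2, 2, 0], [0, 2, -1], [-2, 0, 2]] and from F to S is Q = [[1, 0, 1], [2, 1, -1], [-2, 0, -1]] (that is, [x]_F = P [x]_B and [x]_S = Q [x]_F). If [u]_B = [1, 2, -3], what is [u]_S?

[-2, 27, -4]

First [u]_F = P [u]_B = [6, 7, -8].
Then [u]_S = Q [u]_F = [-2, 27, -4].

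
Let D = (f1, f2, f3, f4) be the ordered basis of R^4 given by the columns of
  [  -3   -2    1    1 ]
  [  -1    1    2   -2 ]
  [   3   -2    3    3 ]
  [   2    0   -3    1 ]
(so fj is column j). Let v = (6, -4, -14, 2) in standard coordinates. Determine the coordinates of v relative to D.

Write v = c_1 f1 + ... + c_4 f4 and solve for the c_i.
Solving this 4x4 system gives c = (-4, 4, -2, 4).
Check: -4f1 + 4f2 - 2f3 + 4f4 = (6, -4, -14, 2).

(-4, 4, -2, 4)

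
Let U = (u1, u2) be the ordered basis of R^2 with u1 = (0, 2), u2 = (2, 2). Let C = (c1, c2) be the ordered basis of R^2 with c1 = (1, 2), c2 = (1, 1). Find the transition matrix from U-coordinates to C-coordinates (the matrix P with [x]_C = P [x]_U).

Let M have columns uj and N have columns cj. Then for every x, N [x]_C = x = M [x]_U, so P = N^(-1) M.
Since det N = -1, N^(-1) has integer entries; multiplying gives P = [[2, 0], [-2, 2]].

[[2, 0], [-2, 2]]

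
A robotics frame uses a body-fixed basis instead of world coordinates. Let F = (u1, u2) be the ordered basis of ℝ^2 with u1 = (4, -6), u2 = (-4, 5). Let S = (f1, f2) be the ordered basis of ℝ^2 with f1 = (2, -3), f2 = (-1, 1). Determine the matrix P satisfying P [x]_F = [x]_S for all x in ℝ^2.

[[2, -1], [0, 2]]

Take x = uj: its F-coordinates are the j-th standard unit vector, so P e_j — column j of P — equals [uj]_S.
u1 = 2f1 + 0·f2, giving column 1 = (2, 0); repeating for each j gives P = [[2, -1], [0, 2]].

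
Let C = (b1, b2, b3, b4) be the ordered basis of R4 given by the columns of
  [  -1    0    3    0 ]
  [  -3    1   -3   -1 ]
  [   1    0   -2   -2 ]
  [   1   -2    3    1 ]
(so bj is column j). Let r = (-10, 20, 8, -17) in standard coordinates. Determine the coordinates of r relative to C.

We seek scalars with c_1 b1 + ... + c_4 b4 = r; equivalently solve M c = r where the columns of M are b1, ..., b4.
Solving this 4x4 system gives c = (-2, 1, -4, -1).
Check: -2b1 + b2 - 4b3 - b4 = (-10, 20, 8, -17).

(-2, 1, -4, -1)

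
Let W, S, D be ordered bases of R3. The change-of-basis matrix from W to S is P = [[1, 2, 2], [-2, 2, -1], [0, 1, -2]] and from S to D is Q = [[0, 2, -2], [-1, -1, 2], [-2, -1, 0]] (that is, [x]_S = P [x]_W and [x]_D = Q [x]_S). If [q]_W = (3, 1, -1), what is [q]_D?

Apply P to get S-coordinates (3, -3, 3), then Q to get D-coordinates.
The result is [q]_D = (-12, 6, -3).

(-12, 6, -3)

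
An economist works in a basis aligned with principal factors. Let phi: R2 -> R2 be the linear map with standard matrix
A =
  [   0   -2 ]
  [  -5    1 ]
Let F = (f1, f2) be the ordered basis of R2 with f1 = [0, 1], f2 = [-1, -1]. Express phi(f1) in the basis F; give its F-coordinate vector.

[3, 2]

Compute phi(f1) = A f1 = [-2, 1] in standard coordinates.
Then write this in F-coordinates: solve for y in y_1 f1 + y_2 f2 = [-2, 1].
This gives y = [3, 2], which is column 1 of [phi]_F.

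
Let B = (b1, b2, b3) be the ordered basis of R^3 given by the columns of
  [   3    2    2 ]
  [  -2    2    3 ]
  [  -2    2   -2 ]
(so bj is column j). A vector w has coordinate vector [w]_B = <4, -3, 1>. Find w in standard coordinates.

<8, -11, -16>

The coordinates say w = 4b1 - 3b2 + b3; adding the scaled basis vectors gives <8, -11, -16>.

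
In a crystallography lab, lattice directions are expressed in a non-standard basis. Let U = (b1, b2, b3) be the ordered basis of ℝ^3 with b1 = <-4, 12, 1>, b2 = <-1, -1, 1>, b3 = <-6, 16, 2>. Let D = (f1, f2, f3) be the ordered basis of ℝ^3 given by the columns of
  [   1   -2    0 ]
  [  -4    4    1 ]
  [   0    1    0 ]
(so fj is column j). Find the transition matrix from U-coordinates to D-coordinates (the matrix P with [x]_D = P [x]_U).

[[-2, 1, -2], [1, 1, 2], [0, -1, 0]]

Let M have columns bj and N have columns fj. Then for every x, N [x]_D = x = M [x]_U, so P = N^(-1) M.
Since det N = -1, N^(-1) has integer entries; multiplying gives P = [[-2, 1, -2], [1, 1, 2], [0, -1, 0]].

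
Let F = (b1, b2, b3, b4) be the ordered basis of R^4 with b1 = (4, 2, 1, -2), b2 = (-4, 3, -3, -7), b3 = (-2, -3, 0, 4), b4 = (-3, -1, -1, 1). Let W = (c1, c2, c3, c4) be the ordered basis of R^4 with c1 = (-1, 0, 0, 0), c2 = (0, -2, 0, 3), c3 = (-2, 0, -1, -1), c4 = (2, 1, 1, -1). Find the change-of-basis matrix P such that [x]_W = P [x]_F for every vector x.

Column j of P is [bj]_W, since P maps F-coordinates to W-coordinates.
Expressing b1 in W: b1 = -2c1 - c2 - c3 + 0·c4, so column 1 of P is (-2, -1, -1, 0).
Doing the same for each bj gives P = [[-2, -2, 2, 1], [-1, -2, 2, 0], [-1, 2, 1, 0], [0, -1, 1, -1]].

[[-2, -2, 2, 1], [-1, -2, 2, 0], [-1, 2, 1, 0], [0, -1, 1, -1]]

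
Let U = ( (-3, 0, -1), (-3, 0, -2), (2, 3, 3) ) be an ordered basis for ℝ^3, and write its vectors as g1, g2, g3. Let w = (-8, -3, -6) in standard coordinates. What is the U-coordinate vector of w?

(1, 1, -1)

Write w = c_1 g1 + ... + c_3 g3 and solve for the c_i.
Row-reducing the augmented matrix [M | w] gives c = (1, 1, -1).
Check: g1 + g2 - g3 = (-8, -3, -6).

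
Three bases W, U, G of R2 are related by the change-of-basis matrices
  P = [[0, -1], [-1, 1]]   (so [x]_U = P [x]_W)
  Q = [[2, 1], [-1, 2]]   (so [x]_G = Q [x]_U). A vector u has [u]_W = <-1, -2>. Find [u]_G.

<3, -4>

First [u]_U = P [u]_W = <2, -1>.
Then [u]_G = Q [u]_U = <3, -4>.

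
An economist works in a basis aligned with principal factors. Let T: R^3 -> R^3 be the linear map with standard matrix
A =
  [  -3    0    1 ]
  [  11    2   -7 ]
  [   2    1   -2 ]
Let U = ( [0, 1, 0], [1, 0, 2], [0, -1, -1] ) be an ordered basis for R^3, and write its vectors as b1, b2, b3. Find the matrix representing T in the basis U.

Let P have columns b1, ..., b3. Then [T]_U = P^(-1) A P.
Here det P = 1, so P^(-1) is integer; computing A P first and then P^(-1)(A P) gives [[1, -3, 2], [0, -1, -1], [-1, 0, -3]].

[[1, -3, 2], [0, -1, -1], [-1, 0, -3]]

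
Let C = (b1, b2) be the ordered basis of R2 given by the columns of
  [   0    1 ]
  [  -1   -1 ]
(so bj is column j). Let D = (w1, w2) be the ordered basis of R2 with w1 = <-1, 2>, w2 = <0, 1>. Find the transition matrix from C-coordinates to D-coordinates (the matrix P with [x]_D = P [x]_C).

[[0, -1], [-1, 1]]

Let M have columns bj and N have columns wj. Then for every x, N [x]_D = x = M [x]_C, so P = N^(-1) M.
Since det N = -1, N^(-1) has integer entries; multiplying gives P = [[0, -1], [-1, 1]].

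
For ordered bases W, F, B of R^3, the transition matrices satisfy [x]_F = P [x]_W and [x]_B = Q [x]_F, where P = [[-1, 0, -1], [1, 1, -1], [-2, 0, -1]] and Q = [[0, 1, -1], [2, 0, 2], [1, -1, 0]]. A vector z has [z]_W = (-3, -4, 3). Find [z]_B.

First [z]_F = P [z]_W = (0, -10, 3).
Then [z]_B = Q [z]_F = (-13, 6, 10).

(-13, 6, 10)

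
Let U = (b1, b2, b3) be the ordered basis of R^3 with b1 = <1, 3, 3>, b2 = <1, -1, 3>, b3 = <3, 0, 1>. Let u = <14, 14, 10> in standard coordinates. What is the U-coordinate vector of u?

[u]_U is the unique c with M c = u, where M has columns b1, ..., b3.
Solving this 3x3 system gives c = (4, -2, 4).
Check: 4b1 - 2b2 + 4b3 = <14, 14, 10>.

<4, -2, 4>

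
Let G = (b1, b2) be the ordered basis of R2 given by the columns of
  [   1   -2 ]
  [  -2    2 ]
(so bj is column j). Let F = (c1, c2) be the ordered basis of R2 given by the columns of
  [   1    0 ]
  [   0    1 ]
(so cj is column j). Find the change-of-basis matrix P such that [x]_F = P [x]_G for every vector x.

[[1, -2], [-2, 2]]

Take x = bj: its G-coordinates are the j-th standard unit vector, so P e_j — column j of P — equals [bj]_F.
b1 = c1 - 2c2, giving column 1 = (1, -2); repeating for each j gives P = [[1, -2], [-2, 2]].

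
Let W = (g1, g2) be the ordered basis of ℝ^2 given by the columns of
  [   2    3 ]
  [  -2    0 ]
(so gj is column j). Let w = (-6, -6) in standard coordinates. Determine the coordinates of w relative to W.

We seek scalars with c_1 g1 + c_2 g2 = w; equivalently solve M c = w where the columns of M are g1, g2.
System: 2c_1 + 3c_2 = -6, -2c_1 + 0c_2 = -6; solving gives c_1 = 3, c_2 = -4.
Check: 3g1 - 4g2 = (-6, -6).

(3, -4)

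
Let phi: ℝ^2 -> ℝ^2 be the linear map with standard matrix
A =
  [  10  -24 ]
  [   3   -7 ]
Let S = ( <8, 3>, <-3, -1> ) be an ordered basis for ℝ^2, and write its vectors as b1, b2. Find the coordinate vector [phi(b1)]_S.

Compute phi(b1) = A b1 = <8, 3> in standard coordinates.
Then write this in S-coordinates: solve for y in y_1 b1 + y_2 b2 = <8, 3>.
This gives y = <1, 0>, which is column 1 of [phi]_S.

<1, 0>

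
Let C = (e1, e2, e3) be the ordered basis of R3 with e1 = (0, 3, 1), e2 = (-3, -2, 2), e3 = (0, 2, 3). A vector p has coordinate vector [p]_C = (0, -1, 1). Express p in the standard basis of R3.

p = M [p]_C, where M has columns e1, ..., e3.
Carrying out the matrix-vector product, p = (3, 4, 1).

(3, 4, 1)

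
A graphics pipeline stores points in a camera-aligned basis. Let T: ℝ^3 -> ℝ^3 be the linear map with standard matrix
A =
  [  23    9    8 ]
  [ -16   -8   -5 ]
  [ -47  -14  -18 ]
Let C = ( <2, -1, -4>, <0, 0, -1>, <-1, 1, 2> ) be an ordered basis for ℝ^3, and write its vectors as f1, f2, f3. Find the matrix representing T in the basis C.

With P the matrix whose columns are f1, ..., f3, [T]_C = P^(-1) A P.
Column by column: T(f1) = A f1 = <5, -4, -8>; its C-coordinates <1, -2, -3> give column 1.
Continuing for each basis vector yields [T]_C = [[1, -3, 0], [-2, -2, -1], [-3, 2, -2]].

[[1, -3, 0], [-2, -2, -1], [-3, 2, -2]]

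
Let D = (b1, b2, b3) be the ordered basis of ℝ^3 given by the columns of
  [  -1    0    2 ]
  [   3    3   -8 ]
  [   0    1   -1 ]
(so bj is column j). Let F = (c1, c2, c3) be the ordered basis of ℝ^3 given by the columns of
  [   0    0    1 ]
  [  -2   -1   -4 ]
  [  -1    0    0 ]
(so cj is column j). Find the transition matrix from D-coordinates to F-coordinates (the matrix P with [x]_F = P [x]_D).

[[0, -1, 1], [1, -1, -2], [-1, 0, 2]]

Take x = bj: its D-coordinates are the j-th standard unit vector, so P e_j — column j of P — equals [bj]_F.
b1 = 0·c1 + c2 - c3, giving column 1 = [0, 1, -1]; repeating for each j gives P = [[0, -1, 1], [1, -1, -2], [-1, 0, 2]].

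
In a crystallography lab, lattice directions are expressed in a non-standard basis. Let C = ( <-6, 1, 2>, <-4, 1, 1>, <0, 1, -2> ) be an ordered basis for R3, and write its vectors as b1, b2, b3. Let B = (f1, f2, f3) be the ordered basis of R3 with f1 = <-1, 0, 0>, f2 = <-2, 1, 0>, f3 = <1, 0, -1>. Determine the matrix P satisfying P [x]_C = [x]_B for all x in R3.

Column j of P is [bj]_B, since P maps C-coordinates to B-coordinates.
Expressing b1 in B: b1 = 2f1 + f2 - 2f3, so column 1 of P is <2, 1, -2>.
Doing the same for each bj gives P = [[2, 1, 0], [1, 1, 1], [-2, -1, 2]].

[[2, 1, 0], [1, 1, 1], [-2, -1, 2]]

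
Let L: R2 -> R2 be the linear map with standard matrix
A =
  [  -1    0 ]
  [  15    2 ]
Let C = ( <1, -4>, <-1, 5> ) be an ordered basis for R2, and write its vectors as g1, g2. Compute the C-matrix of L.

[[2, 0], [3, -1]]

The j-th column of [L]_C is [L(gj)]_C.
L(g1) = A g1 = <-1, 7> = 2g1 + 3g2, so column 1 is <2, 3>.
Repeating for g2 and assembling the columns gives [[2, 0], [3, -1]].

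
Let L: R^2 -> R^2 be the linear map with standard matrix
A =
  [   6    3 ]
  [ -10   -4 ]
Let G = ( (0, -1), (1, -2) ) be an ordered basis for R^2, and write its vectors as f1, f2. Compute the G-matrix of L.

[[2, 2], [-3, 0]]

The j-th column of [L]_G is [L(fj)]_G.
L(f1) = A f1 = (-3, 4) = 2f1 - 3f2, so column 1 is (2, -3).
Repeating for f2 and assembling the columns gives [[2, 2], [-3, 0]].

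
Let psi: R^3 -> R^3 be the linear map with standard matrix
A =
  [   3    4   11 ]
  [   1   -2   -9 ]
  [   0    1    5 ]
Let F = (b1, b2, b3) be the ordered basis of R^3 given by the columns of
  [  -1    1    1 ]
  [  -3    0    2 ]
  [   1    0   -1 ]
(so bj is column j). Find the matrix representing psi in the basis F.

The j-th column of [psi]_F is [psi(bj)]_F.
psi(b1) = A b1 = <-4, -4, 2> = 0·b1 - 2b2 - 2b3, so column 1 is <0, -2, -2>.
Repeating for b2, b3 and assembling the columns gives [[0, -1, 0], [-2, 3, -3], [-2, -1, 3]].

[[0, -1, 0], [-2, 3, -3], [-2, -1, 3]]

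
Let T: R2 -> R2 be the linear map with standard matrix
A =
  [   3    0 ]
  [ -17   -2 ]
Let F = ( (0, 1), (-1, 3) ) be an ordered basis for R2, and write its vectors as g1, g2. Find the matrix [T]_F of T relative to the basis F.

Let P have columns g1, g2. Then [T]_F = P^(-1) A P.
Here det P = 1, so P^(-1) is integer; computing A P first and then P^(-1)(A P) gives [[-2, 2], [0, 3]].

[[-2, 2], [0, 3]]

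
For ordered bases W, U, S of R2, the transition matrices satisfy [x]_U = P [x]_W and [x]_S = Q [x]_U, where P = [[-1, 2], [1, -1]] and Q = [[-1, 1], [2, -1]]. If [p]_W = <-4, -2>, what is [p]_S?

First [p]_U = P [p]_W = <0, -2>.
Then [p]_S = Q [p]_U = <-2, 2>.

<-2, 2>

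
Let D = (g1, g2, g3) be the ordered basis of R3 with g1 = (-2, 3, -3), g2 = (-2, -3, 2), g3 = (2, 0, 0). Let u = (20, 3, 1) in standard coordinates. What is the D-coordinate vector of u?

We seek scalars with c_1 g1 + ... + c_3 g3 = u; equivalently solve M c = u where the columns of M are g1, ..., g3.
Row-reducing the augmented matrix [M | u] gives c = (-3, -4, 3).
Check: -3g1 - 4g2 + 3g3 = (20, 3, 1).

(-3, -4, 3)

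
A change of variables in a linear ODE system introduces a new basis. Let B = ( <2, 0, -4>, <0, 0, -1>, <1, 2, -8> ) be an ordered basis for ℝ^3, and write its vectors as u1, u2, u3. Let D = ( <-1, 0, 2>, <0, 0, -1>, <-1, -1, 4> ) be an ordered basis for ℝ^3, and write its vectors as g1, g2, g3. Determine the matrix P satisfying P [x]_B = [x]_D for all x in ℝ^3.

Take x = uj: its B-coordinates are the j-th standard unit vector, so P e_j — column j of P — equals [uj]_D.
u1 = -2g1 + 0·g2 + 0·g3, giving column 1 = <-2, 0, 0>; repeating for each j gives P = [[-2, 0, 1], [0, 1, 2], [0, 0, -2]].

[[-2, 0, 1], [0, 1, 2], [0, 0, -2]]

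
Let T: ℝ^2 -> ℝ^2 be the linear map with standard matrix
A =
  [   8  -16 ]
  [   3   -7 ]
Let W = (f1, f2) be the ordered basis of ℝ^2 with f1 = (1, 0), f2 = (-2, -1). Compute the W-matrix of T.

The j-th column of [T]_W is [T(fj)]_W.
T(f1) = A f1 = (8, 3) = 2f1 - 3f2, so column 1 is (2, -3).
Repeating for f2 and assembling the columns gives [[2, -2], [-3, -1]].

[[2, -2], [-3, -1]]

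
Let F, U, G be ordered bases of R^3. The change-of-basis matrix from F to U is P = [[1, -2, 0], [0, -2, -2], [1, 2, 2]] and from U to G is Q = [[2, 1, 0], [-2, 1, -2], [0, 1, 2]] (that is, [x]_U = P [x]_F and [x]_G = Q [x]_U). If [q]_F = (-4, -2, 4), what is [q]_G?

First [q]_U = P [q]_F = (0, -4, 0).
Then [q]_G = Q [q]_U = (-4, -4, -4).

(-4, -4, -4)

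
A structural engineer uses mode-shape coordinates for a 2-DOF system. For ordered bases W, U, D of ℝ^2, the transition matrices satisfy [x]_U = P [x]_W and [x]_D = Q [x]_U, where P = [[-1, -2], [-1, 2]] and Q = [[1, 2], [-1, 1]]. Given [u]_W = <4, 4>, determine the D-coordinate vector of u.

<-4, 16>

Composing the changes, [u]_D = Q P [u]_W.
Q P = [[-3, 2], [0, 4]]; applying this to <4, 4> gives <-4, 16>.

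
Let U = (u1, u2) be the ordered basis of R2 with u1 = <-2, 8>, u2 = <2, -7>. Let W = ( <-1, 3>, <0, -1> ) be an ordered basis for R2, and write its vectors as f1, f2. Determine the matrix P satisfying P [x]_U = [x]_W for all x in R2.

[[2, -2], [-2, 1]]

Take x = uj: its U-coordinates are the j-th standard unit vector, so P e_j — column j of P — equals [uj]_W.
u1 = 2f1 - 2f2, giving column 1 = <2, -2>; repeating for each j gives P = [[2, -2], [-2, 1]].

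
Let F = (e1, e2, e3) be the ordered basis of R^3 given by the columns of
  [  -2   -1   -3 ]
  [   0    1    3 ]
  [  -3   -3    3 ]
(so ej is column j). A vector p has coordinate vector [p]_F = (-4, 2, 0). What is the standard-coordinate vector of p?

(6, 2, 6)

p = M [p]_F, where M has columns e1, ..., e3.
Carrying out the matrix-vector product, p = (6, 2, 6).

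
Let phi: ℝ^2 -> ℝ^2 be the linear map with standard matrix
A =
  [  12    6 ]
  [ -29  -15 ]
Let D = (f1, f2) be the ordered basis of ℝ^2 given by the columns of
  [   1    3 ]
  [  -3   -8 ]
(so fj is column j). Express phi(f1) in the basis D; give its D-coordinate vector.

Compute phi(f1) = A f1 = <-6, 16> in standard coordinates.
Then write this in D-coordinates: solve for y in y_1 f1 + y_2 f2 = <-6, 16>.
This gives y = <0, -2>, which is column 1 of [phi]_D.

<0, -2>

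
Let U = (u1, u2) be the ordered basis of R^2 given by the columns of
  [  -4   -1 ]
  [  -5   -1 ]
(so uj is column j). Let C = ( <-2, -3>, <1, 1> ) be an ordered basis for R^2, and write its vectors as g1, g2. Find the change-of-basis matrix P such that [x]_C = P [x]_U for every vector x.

[[1, 0], [-2, -1]]

Take x = uj: its U-coordinates are the j-th standard unit vector, so P e_j — column j of P — equals [uj]_C.
u1 = g1 - 2g2, giving column 1 = <1, -2>; repeating for each j gives P = [[1, 0], [-2, -1]].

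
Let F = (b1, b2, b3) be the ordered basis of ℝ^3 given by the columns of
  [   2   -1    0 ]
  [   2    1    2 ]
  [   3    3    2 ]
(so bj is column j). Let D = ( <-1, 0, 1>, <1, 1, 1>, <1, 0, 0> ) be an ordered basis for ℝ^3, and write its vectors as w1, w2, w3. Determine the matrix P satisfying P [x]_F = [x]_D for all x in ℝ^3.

Take x = bj: its F-coordinates are the j-th standard unit vector, so P e_j — column j of P — equals [bj]_D.
b1 = w1 + 2w2 + w3, giving column 1 = <1, 2, 1>; repeating for each j gives P = [[1, 2, 0], [2, 1, 2], [1, 0, -2]].

[[1, 2, 0], [2, 1, 2], [1, 0, -2]]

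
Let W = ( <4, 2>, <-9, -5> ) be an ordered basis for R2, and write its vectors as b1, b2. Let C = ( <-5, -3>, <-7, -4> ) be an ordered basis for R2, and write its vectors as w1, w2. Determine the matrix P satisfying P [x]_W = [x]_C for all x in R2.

Let M have columns bj and N have columns wj. Then for every x, N [x]_C = x = M [x]_W, so P = N^(-1) M.
Since det N = -1, N^(-1) has integer entries; multiplying gives P = [[2, -1], [-2, 2]].

[[2, -1], [-2, 2]]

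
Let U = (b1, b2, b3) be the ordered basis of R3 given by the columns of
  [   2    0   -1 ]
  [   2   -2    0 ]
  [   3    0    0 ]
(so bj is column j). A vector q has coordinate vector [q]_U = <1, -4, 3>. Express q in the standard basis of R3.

By definition q = b1 - 4b2 + 3b3.
Summing componentwise gives <-1, 10, 3>.

<-1, 10, 3>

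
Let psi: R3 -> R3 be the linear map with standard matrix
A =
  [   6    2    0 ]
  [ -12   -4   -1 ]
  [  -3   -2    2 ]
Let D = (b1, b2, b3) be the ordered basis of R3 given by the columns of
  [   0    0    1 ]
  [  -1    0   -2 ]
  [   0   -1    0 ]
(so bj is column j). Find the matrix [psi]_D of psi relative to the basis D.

With P the matrix whose columns are b1, ..., b3, [psi]_D = P^(-1) A P.
Column by column: psi(b1) = A b1 = <-2, 4, 2>; its D-coordinates <0, -2, -2> give column 1.
Continuing for each basis vector yields [psi]_D = [[0, -1, 0], [-2, 2, -1], [-2, 0, 2]].

[[0, -1, 0], [-2, 2, -1], [-2, 0, 2]]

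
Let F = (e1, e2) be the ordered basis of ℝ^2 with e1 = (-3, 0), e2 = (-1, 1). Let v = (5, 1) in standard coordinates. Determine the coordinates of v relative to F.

(-2, 1)

Write v = c_1 e1 + c_2 e2 and solve for the c_i.
System: -3c_1 - c_2 = 5, 0c_1 + c_2 = 1; solving gives c_1 = -2, c_2 = 1.
Check: -2e1 + e2 = (5, 1).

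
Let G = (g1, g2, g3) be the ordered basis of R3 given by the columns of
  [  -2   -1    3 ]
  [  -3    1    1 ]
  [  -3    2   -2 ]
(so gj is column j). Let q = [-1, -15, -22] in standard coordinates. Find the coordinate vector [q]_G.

We seek scalars with c_1 g1 + ... + c_3 g3 = q; equivalently solve M c = q where the columns of M are g1, ..., g3.
Solving this 3x3 system gives c = (4, -4, 1).
Check: 4g1 - 4g2 + g3 = [-1, -15, -22].

[4, -4, 1]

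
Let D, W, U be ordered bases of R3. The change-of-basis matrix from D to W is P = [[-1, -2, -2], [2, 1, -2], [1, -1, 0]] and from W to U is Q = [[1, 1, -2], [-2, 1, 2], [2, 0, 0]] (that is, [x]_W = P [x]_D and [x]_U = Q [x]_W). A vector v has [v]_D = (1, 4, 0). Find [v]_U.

Composing the changes, [v]_U = Q P [v]_D.
Q P = [[-1, 1, -4], [6, 3, 2], [-2, -4, -4]]; applying this to (1, 4, 0) gives (3, 18, -18).

(3, 18, -18)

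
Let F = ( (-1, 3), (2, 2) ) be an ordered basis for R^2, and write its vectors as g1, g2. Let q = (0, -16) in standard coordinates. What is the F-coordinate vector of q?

We seek scalars with c_1 g1 + c_2 g2 = q; equivalently solve M c = q where the columns of M are g1, g2.
System: -c_1 + 2c_2 = 0, 3c_1 + 2c_2 = -16; solving gives c_1 = -4, c_2 = -2.
Check: -4g1 - 2g2 = (0, -16).

(-4, -2)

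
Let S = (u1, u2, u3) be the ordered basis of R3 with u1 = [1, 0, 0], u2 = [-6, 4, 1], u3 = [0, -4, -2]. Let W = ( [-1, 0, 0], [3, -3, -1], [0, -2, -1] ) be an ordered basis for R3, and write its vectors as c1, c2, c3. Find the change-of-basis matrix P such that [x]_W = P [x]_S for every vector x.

[[-1, 0, 0], [0, -2, 0], [0, 1, 2]]

Let M have columns uj and N have columns cj. Then for every x, N [x]_W = x = M [x]_S, so P = N^(-1) M.
Since det N = -1, N^(-1) has integer entries; multiplying gives P = [[-1, 0, 0], [0, -2, 0], [0, 1, 2]].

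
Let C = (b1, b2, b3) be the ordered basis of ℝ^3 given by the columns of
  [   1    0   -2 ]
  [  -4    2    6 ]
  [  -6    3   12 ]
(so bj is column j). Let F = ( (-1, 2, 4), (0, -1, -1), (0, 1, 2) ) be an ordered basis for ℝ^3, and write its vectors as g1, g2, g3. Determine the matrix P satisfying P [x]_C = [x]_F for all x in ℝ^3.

[[-1, 0, 2], [2, -1, 0], [0, 1, 2]]

Take x = bj: its C-coordinates are the j-th standard unit vector, so P e_j — column j of P — equals [bj]_F.
b1 = -g1 + 2g2 + 0·g3, giving column 1 = (-1, 2, 0); repeating for each j gives P = [[-1, 0, 2], [2, -1, 0], [0, 1, 2]].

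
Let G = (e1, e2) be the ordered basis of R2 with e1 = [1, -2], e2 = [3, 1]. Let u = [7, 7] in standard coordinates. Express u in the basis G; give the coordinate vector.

Write u = c_1 e1 + c_2 e2 and solve for the c_i.
System: c_1 + 3c_2 = 7, -2c_1 + c_2 = 7; solving gives c_1 = -2, c_2 = 3.
Check: -2e1 + 3e2 = [7, 7].

[-2, 3]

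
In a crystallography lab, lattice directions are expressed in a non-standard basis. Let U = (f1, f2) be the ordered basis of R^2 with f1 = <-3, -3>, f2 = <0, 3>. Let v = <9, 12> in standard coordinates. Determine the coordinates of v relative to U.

We seek scalars with c_1 f1 + c_2 f2 = v; equivalently solve M c = v where the columns of M are f1, f2.
System: -3c_1 + 0c_2 = 9, -3c_1 + 3c_2 = 12; solving gives c_1 = -3, c_2 = 1.
Check: -3f1 + f2 = <9, 12>.

<-3, 1>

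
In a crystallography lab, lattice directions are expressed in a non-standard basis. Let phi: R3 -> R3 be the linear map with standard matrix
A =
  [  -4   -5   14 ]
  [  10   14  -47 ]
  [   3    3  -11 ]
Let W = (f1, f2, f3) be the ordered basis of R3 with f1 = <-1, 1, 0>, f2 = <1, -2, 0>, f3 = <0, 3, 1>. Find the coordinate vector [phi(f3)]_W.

<1, 0, -2>

Column 3 of [phi]_W is the W-coordinate vector of phi(f3).
In standard coordinates phi(f3) = A f3 = <-1, -5, -2>.
Converting to W: <-1, -5, -2> = f1 + 0·f2 - 2f3, so the coordinate vector is <1, 0, -2>.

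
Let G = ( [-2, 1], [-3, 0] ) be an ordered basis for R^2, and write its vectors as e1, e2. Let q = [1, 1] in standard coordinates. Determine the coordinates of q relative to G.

[q]_G is the unique c with M c = q, where M has columns e1, e2.
System: -2c_1 - 3c_2 = 1, c_1 + 0c_2 = 1; solving gives c_1 = 1, c_2 = -1.
Check: e1 - e2 = [1, 1].

[1, -1]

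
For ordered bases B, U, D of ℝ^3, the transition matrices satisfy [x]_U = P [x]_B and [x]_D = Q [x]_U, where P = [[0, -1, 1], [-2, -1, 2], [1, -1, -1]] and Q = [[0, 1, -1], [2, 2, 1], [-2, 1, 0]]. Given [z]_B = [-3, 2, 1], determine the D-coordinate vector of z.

[12, 4, 8]

Composing the changes, [z]_D = Q P [z]_B.
Q P = [[-3, 0, 3], [-3, -5, 5], [-2, 1, 0]]; applying this to [-3, 2, 1] gives [12, 4, 8].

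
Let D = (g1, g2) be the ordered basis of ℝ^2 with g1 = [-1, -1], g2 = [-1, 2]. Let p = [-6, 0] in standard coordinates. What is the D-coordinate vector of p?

[4, 2]

Write p = c_1 g1 + c_2 g2 and solve for the c_i.
System: -c_1 - c_2 = -6, -c_1 + 2c_2 = 0; solving gives c_1 = 4, c_2 = 2.
Check: 4g1 + 2g2 = [-6, 0].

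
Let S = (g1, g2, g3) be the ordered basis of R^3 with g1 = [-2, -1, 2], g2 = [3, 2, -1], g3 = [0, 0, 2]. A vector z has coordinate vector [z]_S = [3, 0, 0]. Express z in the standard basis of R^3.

The coordinates say z = 3g1 + 0·g2 + 0·g3; adding the scaled basis vectors gives [-6, -3, 6].

[-6, -3, 6]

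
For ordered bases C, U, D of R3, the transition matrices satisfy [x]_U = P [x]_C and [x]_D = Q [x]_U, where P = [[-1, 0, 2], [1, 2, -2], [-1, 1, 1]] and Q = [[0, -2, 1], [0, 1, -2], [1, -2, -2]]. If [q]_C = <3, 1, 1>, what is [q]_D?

<-7, 5, -5>

First [q]_U = P [q]_C = <-1, 3, -1>.
Then [q]_D = Q [q]_U = <-7, 5, -5>.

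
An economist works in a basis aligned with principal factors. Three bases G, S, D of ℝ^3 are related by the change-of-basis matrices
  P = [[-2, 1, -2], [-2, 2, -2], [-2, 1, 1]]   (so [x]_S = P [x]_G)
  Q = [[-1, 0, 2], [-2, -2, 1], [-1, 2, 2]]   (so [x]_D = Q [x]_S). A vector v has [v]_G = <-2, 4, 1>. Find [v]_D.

<12, -23, 32>

Composing the changes, [v]_D = Q P [v]_G.
Q P = [[-2, 1, 4], [6, -5, 9], [-6, 5, 0]]; applying this to <-2, 4, 1> gives <12, -23, 32>.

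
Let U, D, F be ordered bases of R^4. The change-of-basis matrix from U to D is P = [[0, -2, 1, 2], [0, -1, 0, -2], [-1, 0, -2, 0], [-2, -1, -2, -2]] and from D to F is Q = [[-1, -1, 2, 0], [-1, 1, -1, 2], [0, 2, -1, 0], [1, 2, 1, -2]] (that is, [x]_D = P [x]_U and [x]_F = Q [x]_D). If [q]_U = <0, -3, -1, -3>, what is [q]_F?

<-4, 30, 16, -3>

Composing the changes, [q]_F = Q P [q]_U.
Q P = [[-2, 3, -5, 0], [-3, -1, -3, -8], [1, -2, 2, -4], [3, -2, 3, 2]]; applying this to <0, -3, -1, -3> gives <-4, 30, 16, -3>.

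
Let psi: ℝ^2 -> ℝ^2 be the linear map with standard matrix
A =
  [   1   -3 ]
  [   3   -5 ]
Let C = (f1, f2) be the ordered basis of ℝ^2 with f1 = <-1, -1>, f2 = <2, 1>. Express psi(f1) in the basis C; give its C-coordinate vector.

Column 1 of [psi]_C is the C-coordinate vector of psi(f1).
In standard coordinates psi(f1) = A f1 = <2, 2>.
Converting to C: <2, 2> = -2f1 + 0·f2, so the coordinate vector is <-2, 0>.

<-2, 0>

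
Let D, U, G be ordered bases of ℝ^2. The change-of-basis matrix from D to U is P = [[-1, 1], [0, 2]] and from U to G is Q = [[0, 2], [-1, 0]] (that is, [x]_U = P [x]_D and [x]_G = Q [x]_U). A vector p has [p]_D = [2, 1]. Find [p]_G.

[4, 1]

First [p]_U = P [p]_D = [-1, 2].
Then [p]_G = Q [p]_U = [4, 1].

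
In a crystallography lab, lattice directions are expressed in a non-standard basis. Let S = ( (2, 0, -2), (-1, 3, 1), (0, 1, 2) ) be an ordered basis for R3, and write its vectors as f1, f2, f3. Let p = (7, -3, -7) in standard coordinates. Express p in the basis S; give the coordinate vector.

(3, -1, 0)

Write p = c_1 f1 + ... + c_3 f3 and solve for the c_i.
Row-reducing the augmented matrix [M | p] gives c = (3, -1, 0).
Check: 3f1 - f2 + 0·f3 = (7, -3, -7).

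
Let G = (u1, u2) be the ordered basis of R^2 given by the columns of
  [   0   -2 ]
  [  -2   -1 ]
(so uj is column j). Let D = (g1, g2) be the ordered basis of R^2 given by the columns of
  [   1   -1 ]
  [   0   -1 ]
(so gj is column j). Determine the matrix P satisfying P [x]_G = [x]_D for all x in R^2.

Column j of P is [uj]_D, since P maps G-coordinates to D-coordinates.
Expressing u1 in D: u1 = 2g1 + 2g2, so column 1 of P is [2, 2].
Doing the same for each uj gives P = [[2, -1], [2, 1]].

[[2, -1], [2, 1]]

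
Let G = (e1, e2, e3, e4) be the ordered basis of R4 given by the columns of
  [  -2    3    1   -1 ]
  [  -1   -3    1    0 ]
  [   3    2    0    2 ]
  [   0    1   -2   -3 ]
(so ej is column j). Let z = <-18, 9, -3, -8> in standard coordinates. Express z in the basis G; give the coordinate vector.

[z]_G is the unique c with M c = z, where M has columns e1, ..., e4.
Gaussian elimination on [M | z] yields c = (-1, -4, -4, 4).
Check: -e1 - 4e2 - 4e3 + 4e4 = <-18, 9, -3, -8>.

<-1, -4, -4, 4>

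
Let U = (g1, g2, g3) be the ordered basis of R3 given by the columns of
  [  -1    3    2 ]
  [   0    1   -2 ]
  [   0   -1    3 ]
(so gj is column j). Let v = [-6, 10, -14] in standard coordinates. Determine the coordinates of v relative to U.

[v]_U is the unique c with M c = v, where M has columns g1, ..., g3.
Solving this 3x3 system gives c = (4, 2, -4).
Check: 4g1 + 2g2 - 4g3 = [-6, 10, -14].

[4, 2, -4]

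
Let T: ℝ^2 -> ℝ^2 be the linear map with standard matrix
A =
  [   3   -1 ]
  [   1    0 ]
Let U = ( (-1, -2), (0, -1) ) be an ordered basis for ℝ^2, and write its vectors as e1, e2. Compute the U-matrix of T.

[[1, -1], [-1, 2]]

The j-th column of [T]_U is [T(ej)]_U.
T(e1) = A e1 = (-1, -1) = e1 - e2, so column 1 is (1, -1).
Repeating for e2 and assembling the columns gives [[1, -1], [-1, 2]].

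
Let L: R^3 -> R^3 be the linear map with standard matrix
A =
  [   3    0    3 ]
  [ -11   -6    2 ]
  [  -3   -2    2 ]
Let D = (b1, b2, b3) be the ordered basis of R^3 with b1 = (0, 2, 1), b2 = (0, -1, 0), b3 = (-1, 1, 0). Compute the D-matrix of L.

The j-th column of [L]_D is [L(bj)]_D.
L(b1) = A b1 = (3, -10, -2) = -2b1 + 3b2 - 3b3, so column 1 is (-2, 3, -3).
Repeating for b2, b3 and assembling the columns gives [[-2, 2, 1], [3, -2, 0], [-3, 0, 3]].

[[-2, 2, 1], [3, -2, 0], [-3, 0, 3]]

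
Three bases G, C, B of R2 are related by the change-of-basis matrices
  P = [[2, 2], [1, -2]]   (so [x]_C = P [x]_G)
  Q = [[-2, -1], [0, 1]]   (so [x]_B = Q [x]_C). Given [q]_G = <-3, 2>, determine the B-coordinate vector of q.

<11, -7>

Apply P to get C-coordinates <-2, -7>, then Q to get B-coordinates.
The result is [q]_B = <11, -7>.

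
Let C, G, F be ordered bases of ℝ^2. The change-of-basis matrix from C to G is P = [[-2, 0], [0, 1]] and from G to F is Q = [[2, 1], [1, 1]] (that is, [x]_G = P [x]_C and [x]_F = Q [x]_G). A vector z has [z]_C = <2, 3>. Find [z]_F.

Apply P to get G-coordinates <-4, 3>, then Q to get F-coordinates.
The result is [z]_F = <-5, -1>.

<-5, -1>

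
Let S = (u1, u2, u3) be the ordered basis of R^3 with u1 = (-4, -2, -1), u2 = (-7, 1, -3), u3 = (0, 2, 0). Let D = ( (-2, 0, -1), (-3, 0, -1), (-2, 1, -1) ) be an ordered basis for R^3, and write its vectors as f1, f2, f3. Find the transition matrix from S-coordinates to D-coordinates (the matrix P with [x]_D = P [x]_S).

Take x = uj: its S-coordinates are the j-th standard unit vector, so P e_j — column j of P — equals [uj]_D.
u1 = f1 + 2f2 - 2f3, giving column 1 = (1, 2, -2); repeating for each j gives P = [[1, 1, -2], [2, 1, 0], [-2, 1, 2]].

[[1, 1, -2], [2, 1, 0], [-2, 1, 2]]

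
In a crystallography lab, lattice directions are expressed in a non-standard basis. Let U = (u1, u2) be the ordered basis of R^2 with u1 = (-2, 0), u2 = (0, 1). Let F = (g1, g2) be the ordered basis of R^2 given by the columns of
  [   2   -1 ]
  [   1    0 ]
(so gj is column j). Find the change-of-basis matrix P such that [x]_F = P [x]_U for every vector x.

[[0, 1], [2, 2]]

Let M have columns uj and N have columns gj. Then for every x, N [x]_F = x = M [x]_U, so P = N^(-1) M.
Since det N = 1, N^(-1) has integer entries; multiplying gives P = [[0, 1], [2, 2]].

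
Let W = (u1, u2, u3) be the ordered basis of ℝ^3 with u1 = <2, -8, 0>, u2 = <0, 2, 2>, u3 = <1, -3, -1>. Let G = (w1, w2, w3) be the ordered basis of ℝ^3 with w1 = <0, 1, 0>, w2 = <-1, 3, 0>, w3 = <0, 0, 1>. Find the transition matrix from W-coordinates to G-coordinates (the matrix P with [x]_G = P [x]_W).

[[-2, 2, 0], [-2, 0, -1], [0, 2, -1]]

Column j of P is [uj]_G, since P maps W-coordinates to G-coordinates.
Expressing u1 in G: u1 = -2w1 - 2w2 + 0·w3, so column 1 of P is <-2, -2, 0>.
Doing the same for each uj gives P = [[-2, 2, 0], [-2, 0, -1], [0, 2, -1]].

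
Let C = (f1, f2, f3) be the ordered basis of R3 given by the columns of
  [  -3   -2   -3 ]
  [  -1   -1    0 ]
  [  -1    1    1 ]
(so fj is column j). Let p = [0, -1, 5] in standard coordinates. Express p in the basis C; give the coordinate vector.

We seek scalars with c_1 f1 + ... + c_3 f3 = p; equivalently solve M c = p where the columns of M are f1, ..., f3.
Row-reducing the augmented matrix [M | p] gives c = (-2, 3, 0).
Check: -2f1 + 3f2 + 0·f3 = [0, -1, 5].

[-2, 3, 0]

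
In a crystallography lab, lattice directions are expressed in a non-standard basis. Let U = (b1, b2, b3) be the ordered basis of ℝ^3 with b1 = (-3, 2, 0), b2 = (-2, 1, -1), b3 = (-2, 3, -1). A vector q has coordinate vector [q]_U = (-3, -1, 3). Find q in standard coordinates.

(5, 2, -2)

The coordinates say q = -3b1 - b2 + 3b3; adding the scaled basis vectors gives (5, 2, -2).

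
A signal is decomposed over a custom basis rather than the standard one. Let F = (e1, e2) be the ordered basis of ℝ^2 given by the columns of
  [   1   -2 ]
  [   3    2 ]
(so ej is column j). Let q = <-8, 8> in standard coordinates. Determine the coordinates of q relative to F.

Write q = c_1 e1 + c_2 e2 and solve for the c_i.
System: c_1 - 2c_2 = -8, 3c_1 + 2c_2 = 8; solving gives c_1 = 0, c_2 = 4.
Check: 0·e1 + 4e2 = <-8, 8>.

<0, 4>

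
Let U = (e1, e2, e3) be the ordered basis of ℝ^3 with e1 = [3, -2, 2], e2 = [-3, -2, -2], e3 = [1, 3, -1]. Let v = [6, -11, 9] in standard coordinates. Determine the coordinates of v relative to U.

[2, -1, -3]

[v]_U is the unique c with M c = v, where M has columns e1, ..., e3.
Gaussian elimination on [M | v] yields c = (2, -1, -3).
Check: 2e1 - e2 - 3e3 = [6, -11, 9].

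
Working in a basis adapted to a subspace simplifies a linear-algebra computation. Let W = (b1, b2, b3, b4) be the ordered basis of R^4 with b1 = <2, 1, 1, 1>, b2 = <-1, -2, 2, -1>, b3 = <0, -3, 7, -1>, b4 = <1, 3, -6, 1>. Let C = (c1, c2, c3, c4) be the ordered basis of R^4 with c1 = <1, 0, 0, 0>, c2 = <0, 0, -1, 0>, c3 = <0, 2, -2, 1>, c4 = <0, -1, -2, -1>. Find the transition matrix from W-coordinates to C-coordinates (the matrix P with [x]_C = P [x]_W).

Column j of P is [bj]_C, since P maps W-coordinates to C-coordinates.
Expressing b1 in C: b1 = 2c1 + c2 + 0·c3 - c4, so column 1 of P is <2, 1, 0, -1>.
Doing the same for each bj gives P = [[2, -1, 0, 1], [1, 0, -1, 0], [0, -1, -2, 2], [-1, 0, -1, 1]].

[[2, -1, 0, 1], [1, 0, -1, 0], [0, -1, -2, 2], [-1, 0, -1, 1]]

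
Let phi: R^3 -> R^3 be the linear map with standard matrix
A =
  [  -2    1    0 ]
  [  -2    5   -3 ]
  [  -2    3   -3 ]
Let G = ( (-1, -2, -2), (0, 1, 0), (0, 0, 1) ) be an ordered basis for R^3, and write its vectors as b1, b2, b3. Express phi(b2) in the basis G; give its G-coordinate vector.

Compute phi(b2) = A b2 = (1, 5, 3) in standard coordinates.
Then write this in G-coordinates: solve for y in y_1 b1 + ... + y_3 b3 = (1, 5, 3).
This gives y = (-1, 3, 1), which is column 2 of [phi]_G.

(-1, 3, 1)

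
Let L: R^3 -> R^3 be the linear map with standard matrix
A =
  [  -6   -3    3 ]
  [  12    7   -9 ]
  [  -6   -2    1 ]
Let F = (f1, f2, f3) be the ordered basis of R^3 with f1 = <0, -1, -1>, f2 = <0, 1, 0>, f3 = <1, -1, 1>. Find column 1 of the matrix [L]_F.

Compute L(f1) = A f1 = <0, 2, 1> in standard coordinates.
Then write this in F-coordinates: solve for y in y_1 f1 + ... + y_3 f3 = <0, 2, 1>.
This gives y = <-1, 1, 0>, which is column 1 of [L]_F.

<-1, 1, 0>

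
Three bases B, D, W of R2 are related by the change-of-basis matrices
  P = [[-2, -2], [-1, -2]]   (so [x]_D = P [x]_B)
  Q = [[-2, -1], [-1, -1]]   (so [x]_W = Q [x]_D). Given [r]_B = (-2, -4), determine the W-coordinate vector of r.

(-34, -22)

Composing the changes, [r]_W = Q P [r]_B.
Q P = [[5, 6], [3, 4]]; applying this to (-2, -4) gives (-34, -22).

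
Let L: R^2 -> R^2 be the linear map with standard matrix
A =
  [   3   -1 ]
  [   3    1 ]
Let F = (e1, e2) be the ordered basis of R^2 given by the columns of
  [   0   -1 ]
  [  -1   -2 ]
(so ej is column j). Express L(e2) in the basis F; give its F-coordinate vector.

<3, 1>

Compute L(e2) = A e2 = <-1, -5> in standard coordinates.
Then write this in F-coordinates: solve for y in y_1 e1 + y_2 e2 = <-1, -5>.
This gives y = <3, 1>, which is column 2 of [L]_F.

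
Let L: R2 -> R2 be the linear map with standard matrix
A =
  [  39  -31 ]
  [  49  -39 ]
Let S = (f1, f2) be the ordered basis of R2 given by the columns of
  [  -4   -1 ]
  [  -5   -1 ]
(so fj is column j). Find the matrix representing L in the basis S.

[[0, 2], [1, 0]]

With P the matrix whose columns are f1, f2, [L]_S = P^(-1) A P.
Column by column: L(f1) = A f1 = (-1, -1); its S-coordinates (0, 1) give column 1.
Continuing for each basis vector yields [L]_S = [[0, 2], [1, 0]].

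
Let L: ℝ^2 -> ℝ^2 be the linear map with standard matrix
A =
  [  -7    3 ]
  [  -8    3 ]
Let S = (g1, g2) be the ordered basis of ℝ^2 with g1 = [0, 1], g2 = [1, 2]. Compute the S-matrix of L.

[[-3, 0], [3, -1]]

Let P have columns g1, g2. Then [L]_S = P^(-1) A P.
Here det P = -1, so P^(-1) is integer; computing A P first and then P^(-1)(A P) gives [[-3, 0], [3, -1]].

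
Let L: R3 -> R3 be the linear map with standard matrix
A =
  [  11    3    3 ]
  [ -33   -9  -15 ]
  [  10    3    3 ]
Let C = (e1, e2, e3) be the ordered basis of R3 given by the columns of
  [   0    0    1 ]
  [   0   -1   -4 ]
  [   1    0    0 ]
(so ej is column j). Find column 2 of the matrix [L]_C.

<-3, 3, -3>

Compute L(e2) = A e2 = <-3, 9, -3> in standard coordinates.
Then write this in C-coordinates: solve for y in y_1 e1 + ... + y_3 e3 = <-3, 9, -3>.
This gives y = <-3, 3, -3>, which is column 2 of [L]_C.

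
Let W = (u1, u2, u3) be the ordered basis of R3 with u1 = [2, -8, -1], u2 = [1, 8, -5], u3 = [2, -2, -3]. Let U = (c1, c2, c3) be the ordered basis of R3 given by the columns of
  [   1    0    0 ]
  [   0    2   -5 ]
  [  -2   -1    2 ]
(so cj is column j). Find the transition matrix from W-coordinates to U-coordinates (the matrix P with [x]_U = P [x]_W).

[[2, 1, 2], [1, -1, -1], [2, -2, 0]]

Column j of P is [uj]_U, since P maps W-coordinates to U-coordinates.
Expressing u1 in U: u1 = 2c1 + c2 + 2c3, so column 1 of P is [2, 1, 2].
Doing the same for each uj gives P = [[2, 1, 2], [1, -1, -1], [2, -2, 0]].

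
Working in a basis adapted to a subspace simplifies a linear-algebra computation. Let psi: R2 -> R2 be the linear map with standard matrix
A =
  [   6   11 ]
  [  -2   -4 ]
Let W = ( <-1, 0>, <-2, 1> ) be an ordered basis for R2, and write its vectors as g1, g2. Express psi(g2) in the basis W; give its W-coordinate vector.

Compute psi(g2) = A g2 = <-1, 0> in standard coordinates.
Then write this in W-coordinates: solve for y in y_1 g1 + y_2 g2 = <-1, 0>.
This gives y = <1, 0>, which is column 2 of [psi]_W.

<1, 0>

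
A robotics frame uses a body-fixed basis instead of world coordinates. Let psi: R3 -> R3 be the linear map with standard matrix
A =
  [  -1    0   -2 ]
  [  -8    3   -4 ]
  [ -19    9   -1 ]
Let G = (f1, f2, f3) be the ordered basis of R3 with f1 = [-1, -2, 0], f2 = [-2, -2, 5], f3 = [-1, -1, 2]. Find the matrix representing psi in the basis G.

[[-1, 2, 0], [1, 3, 2], [-2, 0, -1]]

Let P have columns f1, ..., f3. Then [psi]_G = P^(-1) A P.
Here det P = 1, so P^(-1) is integer; computing A P first and then P^(-1)(A P) gives [[-1, 2, 0], [1, 3, 2], [-2, 0, -1]].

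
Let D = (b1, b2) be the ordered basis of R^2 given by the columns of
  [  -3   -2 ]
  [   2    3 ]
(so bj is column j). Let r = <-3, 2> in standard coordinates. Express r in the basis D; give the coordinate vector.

We seek scalars with c_1 b1 + c_2 b2 = r; equivalently solve M c = r where the columns of M are b1, b2.
System: -3c_1 - 2c_2 = -3, 2c_1 + 3c_2 = 2; solving gives c_1 = 1, c_2 = 0.
Check: b1 + 0·b2 = <-3, 2>.

<1, 0>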